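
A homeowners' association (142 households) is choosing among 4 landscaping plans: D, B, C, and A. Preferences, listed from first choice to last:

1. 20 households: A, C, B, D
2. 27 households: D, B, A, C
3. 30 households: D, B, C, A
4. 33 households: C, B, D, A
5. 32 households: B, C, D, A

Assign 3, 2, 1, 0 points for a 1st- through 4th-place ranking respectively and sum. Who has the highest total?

D: 20·0 + 27·3 + 30·3 + 33·1 + 32·1 = 236
B: 20·1 + 27·2 + 30·2 + 33·2 + 32·3 = 296
C: 20·2 + 27·0 + 30·1 + 33·3 + 32·2 = 233
A: 20·3 + 27·1 + 30·0 + 33·0 + 32·0 = 87
B has the highest Borda score (296).

B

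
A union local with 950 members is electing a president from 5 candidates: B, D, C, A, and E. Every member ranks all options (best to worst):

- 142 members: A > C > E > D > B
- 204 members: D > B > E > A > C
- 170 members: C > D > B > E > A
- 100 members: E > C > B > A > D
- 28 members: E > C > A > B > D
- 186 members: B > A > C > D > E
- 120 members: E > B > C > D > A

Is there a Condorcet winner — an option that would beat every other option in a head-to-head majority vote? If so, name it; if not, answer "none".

none

Checking pairwise contests:
D beats B 516–434.
C beats D 746–204.
B beats C 510–440.
B beats A 780–170.
B beats E 560–390.
Every option loses at least one head-to-head, so there is no Condorcet winner.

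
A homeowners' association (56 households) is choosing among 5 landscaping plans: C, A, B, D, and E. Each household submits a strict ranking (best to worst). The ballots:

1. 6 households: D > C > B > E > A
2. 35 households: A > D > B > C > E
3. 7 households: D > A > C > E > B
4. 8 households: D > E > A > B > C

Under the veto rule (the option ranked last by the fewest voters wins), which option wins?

D

Last-place votes: C 8, A 6, B 7, D 0, E 35.
D is ranked last by the fewest voters, so D wins.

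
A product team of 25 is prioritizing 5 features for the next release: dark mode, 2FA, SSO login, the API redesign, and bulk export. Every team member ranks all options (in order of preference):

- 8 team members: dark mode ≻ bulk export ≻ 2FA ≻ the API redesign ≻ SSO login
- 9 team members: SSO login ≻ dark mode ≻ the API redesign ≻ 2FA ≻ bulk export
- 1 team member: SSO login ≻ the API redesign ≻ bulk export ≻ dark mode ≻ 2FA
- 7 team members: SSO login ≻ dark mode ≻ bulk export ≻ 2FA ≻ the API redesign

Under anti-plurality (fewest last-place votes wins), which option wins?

Last-place votes: dark mode 0, 2FA 1, SSO login 8, the API redesign 7, bulk export 9.
dark mode is ranked last by the fewest voters, so dark mode wins.

dark mode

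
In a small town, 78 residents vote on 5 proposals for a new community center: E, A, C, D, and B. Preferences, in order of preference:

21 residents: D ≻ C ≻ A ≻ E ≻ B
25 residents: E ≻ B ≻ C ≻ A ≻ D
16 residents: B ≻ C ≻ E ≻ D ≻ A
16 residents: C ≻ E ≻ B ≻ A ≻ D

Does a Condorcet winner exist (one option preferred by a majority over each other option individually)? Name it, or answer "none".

none

Checking pairwise contests:
C beats E 53–25.
E beats A 57–21.
B beats C 41–37.
E beats D 57–21.
E beats B 62–16.
Every option loses at least one head-to-head, so there is no Condorcet winner.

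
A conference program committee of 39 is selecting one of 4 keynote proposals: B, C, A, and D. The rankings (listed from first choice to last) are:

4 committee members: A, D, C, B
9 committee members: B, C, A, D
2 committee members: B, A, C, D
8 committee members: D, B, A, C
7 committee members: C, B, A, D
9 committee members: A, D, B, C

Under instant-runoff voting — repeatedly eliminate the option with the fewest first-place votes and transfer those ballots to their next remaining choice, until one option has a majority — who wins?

Round 1: B 11, C 7, A 13, D 8. Eliminate C.
Round 2: B 18, A 13, D 8. Eliminate D.
Round 3: B 26, A 13. B has a majority.

B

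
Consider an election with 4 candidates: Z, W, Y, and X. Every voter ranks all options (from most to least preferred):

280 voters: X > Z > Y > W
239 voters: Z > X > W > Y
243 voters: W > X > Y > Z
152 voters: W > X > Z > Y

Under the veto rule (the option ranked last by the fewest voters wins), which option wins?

Last-place votes: Z 243, W 280, Y 391, X 0.
X is ranked last by the fewest voters, so X wins.

X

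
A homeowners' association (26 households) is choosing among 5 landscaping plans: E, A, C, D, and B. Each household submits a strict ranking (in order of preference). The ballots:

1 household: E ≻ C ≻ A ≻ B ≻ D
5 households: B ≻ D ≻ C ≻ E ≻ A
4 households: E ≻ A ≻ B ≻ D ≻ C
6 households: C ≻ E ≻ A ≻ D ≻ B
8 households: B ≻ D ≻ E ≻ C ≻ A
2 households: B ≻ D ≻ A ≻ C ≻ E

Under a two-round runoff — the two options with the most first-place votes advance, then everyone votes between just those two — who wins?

Round 1 first-place votes: E 5, A 0, C 6, D 0, B 15.
B and C advance.
Runoff: B is preferred to C by 19 voters; C by 7.
B wins the runoff.

B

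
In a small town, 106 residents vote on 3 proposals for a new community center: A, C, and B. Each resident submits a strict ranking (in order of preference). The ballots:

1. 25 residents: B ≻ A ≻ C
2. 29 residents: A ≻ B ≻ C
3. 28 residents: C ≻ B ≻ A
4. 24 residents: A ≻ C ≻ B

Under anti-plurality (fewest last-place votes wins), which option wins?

B

Last-place votes: A 28, C 54, B 24.
B is ranked last by the fewest voters, so B wins.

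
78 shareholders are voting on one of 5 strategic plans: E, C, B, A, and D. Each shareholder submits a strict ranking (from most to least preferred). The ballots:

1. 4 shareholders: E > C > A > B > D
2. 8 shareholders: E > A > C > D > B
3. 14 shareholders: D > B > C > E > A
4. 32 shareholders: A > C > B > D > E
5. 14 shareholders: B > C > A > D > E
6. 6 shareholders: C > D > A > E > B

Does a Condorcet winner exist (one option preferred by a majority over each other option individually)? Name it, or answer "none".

A

A vs E: 52–26 for A.
A vs C: 40–38 for A.
A vs B: 50–28 for A.
A vs D: 58–20 for A.
A beats every other option head-to-head.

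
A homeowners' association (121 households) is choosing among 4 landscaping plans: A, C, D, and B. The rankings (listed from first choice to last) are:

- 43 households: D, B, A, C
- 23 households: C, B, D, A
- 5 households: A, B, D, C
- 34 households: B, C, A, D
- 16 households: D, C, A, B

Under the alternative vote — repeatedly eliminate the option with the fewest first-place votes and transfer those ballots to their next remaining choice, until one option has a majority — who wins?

B

Round 1: A 5, C 23, D 59, B 34. Eliminate A.
Round 2: C 23, D 59, B 39. Eliminate C.
Round 3: D 59, B 62. B has a majority.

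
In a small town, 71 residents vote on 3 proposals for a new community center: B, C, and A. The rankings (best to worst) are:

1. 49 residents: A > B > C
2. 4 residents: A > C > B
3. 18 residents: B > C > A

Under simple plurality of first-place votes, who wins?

First-place votes: B 18, C 0, A 53.
A has the most first-place votes.

A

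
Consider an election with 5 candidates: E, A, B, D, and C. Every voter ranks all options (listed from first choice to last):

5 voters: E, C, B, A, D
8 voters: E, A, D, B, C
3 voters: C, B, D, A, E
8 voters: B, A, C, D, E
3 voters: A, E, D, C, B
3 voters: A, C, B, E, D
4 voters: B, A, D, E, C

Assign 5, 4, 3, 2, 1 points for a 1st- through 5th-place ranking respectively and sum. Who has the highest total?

A

E: 5·5 + 8·5 + 3·1 + 8·1 + 3·4 + 3·2 + 4·2 = 102
A: 5·2 + 8·4 + 3·2 + 8·4 + 3·5 + 3·5 + 4·4 = 126
B: 5·3 + 8·2 + 3·4 + 8·5 + 3·1 + 3·3 + 4·5 = 115
D: 5·1 + 8·3 + 3·3 + 8·2 + 3·3 + 3·1 + 4·3 = 78
C: 5·4 + 8·1 + 3·5 + 8·3 + 3·2 + 3·4 + 4·1 = 89
A has the highest Borda score (126).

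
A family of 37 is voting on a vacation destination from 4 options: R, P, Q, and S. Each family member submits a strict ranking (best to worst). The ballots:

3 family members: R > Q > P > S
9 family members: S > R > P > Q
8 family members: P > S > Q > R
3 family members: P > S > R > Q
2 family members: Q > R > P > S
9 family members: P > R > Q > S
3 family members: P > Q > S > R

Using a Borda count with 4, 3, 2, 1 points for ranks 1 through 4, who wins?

R: 3·4 + 9·3 + 8·1 + 3·2 + 2·3 + 9·3 + 3·1 = 89
P: 3·2 + 9·2 + 8·4 + 3·4 + 2·2 + 9·4 + 3·4 = 120
Q: 3·3 + 9·1 + 8·2 + 3·1 + 2·4 + 9·2 + 3·3 = 72
S: 3·1 + 9·4 + 8·3 + 3·3 + 2·1 + 9·1 + 3·2 = 89
P has the highest Borda score (120).

P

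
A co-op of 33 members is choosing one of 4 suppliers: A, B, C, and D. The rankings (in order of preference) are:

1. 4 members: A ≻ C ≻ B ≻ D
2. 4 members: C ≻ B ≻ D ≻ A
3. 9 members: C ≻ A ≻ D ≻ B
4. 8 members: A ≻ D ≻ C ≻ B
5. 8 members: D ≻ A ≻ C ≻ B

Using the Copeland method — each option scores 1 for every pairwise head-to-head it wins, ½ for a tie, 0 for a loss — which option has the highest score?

A

A: beats B, C, and D → score 3.
B: loses to A, C, and D → score 0.
C: beats B and D; loses to A → score 2.
D: beats B; loses to A and C → score 1.
A has the best pairwise record.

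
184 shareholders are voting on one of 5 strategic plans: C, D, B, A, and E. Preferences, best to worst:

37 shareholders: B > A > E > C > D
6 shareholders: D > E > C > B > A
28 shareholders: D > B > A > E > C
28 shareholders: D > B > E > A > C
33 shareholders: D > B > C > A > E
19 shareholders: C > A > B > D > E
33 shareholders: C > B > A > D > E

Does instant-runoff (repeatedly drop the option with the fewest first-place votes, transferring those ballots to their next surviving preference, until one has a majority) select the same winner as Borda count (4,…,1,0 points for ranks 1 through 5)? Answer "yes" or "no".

Instant-runoff — R1 C 52, D 95, B 37, A 0, E 0 (D winner). Winner: D.
Borda — scores: C 323, D 432, B 558, A 351, E 176. Winner: B.
The two methods disagree.

no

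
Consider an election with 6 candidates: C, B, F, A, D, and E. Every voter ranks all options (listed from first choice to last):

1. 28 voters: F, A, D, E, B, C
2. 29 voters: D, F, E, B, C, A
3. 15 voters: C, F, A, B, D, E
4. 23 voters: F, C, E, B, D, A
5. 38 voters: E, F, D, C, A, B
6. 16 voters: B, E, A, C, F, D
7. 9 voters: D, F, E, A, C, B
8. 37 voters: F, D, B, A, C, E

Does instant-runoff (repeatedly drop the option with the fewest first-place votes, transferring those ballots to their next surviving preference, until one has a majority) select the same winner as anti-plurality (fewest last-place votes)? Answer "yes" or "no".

yes

Instant-runoff — R1 C 15, B 16, F 88, A 0, D 38, E 38 (A out); R2 C 15, B 16, F 88, D 38, E 38 (C out); R3 B 16, F 103, D 38, E 38 (F winner). Winner: F.
Anti-plurality — last-place votes: C 28, B 47, F 0, A 52, D 16, E 52. Winner: F.
The two methods agree.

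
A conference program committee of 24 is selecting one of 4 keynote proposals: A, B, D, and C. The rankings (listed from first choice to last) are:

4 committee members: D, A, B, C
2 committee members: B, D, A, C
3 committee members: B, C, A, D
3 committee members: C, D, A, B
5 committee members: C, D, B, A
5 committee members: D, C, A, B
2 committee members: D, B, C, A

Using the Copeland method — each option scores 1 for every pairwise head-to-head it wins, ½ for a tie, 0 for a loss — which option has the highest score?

D

A: ties B; loses to D and C → score 0.5.
B: ties A; loses to D and C → score 0.5.
D: beats A, B, and C → score 3.
C: beats A and B; loses to D → score 2.
D has the best pairwise record.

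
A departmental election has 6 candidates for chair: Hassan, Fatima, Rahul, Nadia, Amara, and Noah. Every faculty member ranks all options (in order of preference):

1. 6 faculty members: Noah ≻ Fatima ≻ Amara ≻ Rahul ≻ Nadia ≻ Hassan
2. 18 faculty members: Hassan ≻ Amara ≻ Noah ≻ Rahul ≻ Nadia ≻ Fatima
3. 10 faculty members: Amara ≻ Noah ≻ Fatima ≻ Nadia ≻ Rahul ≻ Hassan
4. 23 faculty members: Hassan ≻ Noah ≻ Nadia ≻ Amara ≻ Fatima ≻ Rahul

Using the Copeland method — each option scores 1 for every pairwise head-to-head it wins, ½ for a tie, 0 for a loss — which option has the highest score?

Hassan: beats Fatima, Rahul, Nadia, Amara, and Noah → score 5.
Fatima: beats Rahul; loses to Hassan, Nadia, Amara, and Noah → score 1.
Rahul: loses to Hassan, Fatima, Nadia, Amara, and Noah → score 0.
Nadia: beats Fatima and Rahul; loses to Hassan, Amara, and Noah → score 2.
Amara: beats Fatima, Rahul, and Nadia; loses to Hassan and Noah → score 3.
Noah: beats Fatima, Rahul, Nadia, and Amara; loses to Hassan → score 4.
Hassan has the best pairwise record.

Hassan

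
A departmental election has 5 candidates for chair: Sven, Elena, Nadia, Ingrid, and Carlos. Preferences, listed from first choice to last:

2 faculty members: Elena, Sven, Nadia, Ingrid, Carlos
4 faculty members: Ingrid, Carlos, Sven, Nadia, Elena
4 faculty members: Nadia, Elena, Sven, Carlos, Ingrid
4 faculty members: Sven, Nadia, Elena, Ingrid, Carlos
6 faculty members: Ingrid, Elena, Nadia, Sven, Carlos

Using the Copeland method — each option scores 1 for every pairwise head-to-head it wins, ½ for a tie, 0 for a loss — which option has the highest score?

Sven: beats Carlos; ties Nadia and Ingrid; loses to Elena → score 2.
Elena: beats Sven and Carlos; ties Ingrid; loses to Nadia → score 2.5.
Nadia: beats Elena and Carlos; ties Sven and Ingrid → score 3.
Ingrid: beats Carlos; ties Sven, Elena, and Nadia → score 2.5.
Carlos: loses to Sven, Elena, Nadia, and Ingrid → score 0.
Nadia has the best pairwise record.

Nadia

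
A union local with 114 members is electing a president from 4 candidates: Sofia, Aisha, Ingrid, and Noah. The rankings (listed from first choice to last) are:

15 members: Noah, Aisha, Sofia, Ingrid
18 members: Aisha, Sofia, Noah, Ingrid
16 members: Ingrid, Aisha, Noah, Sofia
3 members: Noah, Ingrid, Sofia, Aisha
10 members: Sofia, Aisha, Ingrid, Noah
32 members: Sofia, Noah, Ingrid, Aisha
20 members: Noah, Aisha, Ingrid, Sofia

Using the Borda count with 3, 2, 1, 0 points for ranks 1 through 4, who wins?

Sofia: 15·1 + 18·2 + 16·0 + 3·1 + 10·3 + 32·3 + 20·0 = 180
Aisha: 15·2 + 18·3 + 16·2 + 3·0 + 10·2 + 32·0 + 20·2 = 176
Ingrid: 15·0 + 18·0 + 16·3 + 3·2 + 10·1 + 32·1 + 20·1 = 116
Noah: 15·3 + 18·1 + 16·1 + 3·3 + 10·0 + 32·2 + 20·3 = 212
Noah has the highest Borda score (212).

Noah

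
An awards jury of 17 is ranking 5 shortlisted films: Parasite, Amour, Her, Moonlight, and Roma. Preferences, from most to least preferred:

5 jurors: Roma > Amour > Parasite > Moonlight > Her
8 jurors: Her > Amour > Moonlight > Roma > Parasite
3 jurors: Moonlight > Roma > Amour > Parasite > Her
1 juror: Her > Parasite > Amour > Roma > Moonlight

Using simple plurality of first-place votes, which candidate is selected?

Her

First-place votes: Parasite 0, Amour 0, Her 9, Moonlight 3, Roma 5.
Her has the most first-place votes.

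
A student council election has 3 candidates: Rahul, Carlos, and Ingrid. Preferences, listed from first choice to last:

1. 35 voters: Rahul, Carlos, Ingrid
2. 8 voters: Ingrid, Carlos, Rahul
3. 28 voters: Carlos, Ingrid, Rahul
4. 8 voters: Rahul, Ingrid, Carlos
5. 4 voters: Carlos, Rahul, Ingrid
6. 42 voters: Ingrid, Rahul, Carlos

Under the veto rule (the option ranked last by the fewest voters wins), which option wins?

Last-place votes: Rahul 36, Carlos 50, Ingrid 39.
Rahul is ranked last by the fewest voters, so Rahul wins.

Rahul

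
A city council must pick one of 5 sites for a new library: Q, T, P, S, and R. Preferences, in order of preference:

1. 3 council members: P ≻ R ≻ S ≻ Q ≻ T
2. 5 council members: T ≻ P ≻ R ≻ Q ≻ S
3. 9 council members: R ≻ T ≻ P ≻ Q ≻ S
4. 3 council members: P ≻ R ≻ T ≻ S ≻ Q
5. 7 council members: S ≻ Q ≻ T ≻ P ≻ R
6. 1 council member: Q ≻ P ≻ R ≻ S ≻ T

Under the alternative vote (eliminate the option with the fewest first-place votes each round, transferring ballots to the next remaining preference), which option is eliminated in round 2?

Round 1: Q 1, T 5, P 6, S 7, R 9. Eliminate Q.
Round 2: T 5, P 7, S 7, R 9. Eliminate T.

T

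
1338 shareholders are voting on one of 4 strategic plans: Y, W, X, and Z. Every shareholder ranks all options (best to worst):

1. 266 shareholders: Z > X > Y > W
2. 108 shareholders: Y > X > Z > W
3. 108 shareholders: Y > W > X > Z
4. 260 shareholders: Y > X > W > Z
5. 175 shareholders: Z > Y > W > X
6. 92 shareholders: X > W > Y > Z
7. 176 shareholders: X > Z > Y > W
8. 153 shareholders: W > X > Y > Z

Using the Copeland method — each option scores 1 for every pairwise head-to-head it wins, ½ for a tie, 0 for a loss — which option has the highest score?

Y: beats W and Z; loses to X → score 2.
W: loses to Y, X, and Z → score 0.
X: beats Y, W, and Z → score 3.
Z: beats W; loses to Y and X → score 1.
X has the best pairwise record.

X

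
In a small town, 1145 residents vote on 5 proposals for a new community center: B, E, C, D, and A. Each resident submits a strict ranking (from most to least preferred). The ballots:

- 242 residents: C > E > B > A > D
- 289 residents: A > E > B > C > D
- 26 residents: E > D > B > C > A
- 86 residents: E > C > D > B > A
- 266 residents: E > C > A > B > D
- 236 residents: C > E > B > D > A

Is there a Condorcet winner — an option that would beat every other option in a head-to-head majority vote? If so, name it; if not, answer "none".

E

E vs B: 1145–0 for E.
E vs C: 667–478 for E.
E vs D: 1145–0 for E.
E vs A: 856–289 for E.
E beats every other option head-to-head.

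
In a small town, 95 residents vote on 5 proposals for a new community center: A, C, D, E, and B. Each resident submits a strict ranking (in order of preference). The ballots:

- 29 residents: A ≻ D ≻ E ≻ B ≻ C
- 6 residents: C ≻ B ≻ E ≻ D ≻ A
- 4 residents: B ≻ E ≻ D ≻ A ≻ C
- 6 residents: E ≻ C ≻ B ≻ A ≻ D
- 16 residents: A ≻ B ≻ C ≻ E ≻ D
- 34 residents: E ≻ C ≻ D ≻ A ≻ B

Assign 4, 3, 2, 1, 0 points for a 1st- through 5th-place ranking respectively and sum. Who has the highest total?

A: 29·4 + 6·0 + 4·1 + 6·1 + 16·4 + 34·1 = 224
C: 29·0 + 6·4 + 4·0 + 6·3 + 16·2 + 34·3 = 176
D: 29·3 + 6·1 + 4·2 + 6·0 + 16·0 + 34·2 = 169
E: 29·2 + 6·2 + 4·3 + 6·4 + 16·1 + 34·4 = 258
B: 29·1 + 6·3 + 4·4 + 6·2 + 16·3 + 34·0 = 123
E has the highest Borda score (258).

E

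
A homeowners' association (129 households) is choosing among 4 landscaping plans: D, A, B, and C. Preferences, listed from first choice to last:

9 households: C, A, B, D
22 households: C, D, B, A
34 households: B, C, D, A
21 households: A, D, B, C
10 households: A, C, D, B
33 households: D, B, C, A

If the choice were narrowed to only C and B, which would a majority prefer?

B

Voters preferring C to B: 41; preferring B to C: 88.
B wins the head-to-head.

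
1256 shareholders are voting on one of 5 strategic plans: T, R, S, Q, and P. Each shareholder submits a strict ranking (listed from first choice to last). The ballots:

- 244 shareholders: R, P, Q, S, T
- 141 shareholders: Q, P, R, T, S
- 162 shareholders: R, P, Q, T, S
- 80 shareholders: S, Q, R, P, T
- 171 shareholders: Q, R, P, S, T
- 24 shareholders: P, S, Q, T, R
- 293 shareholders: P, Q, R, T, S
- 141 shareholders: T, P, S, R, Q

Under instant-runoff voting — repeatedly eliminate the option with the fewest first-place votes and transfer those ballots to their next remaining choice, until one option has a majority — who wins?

R

Round 1: T 141, R 406, S 80, Q 312, P 317. Eliminate S.
Round 2: T 141, R 406, Q 392, P 317. Eliminate T.
Round 3: R 406, Q 392, P 458. Eliminate Q.
Round 4: R 657, P 599. R has a majority.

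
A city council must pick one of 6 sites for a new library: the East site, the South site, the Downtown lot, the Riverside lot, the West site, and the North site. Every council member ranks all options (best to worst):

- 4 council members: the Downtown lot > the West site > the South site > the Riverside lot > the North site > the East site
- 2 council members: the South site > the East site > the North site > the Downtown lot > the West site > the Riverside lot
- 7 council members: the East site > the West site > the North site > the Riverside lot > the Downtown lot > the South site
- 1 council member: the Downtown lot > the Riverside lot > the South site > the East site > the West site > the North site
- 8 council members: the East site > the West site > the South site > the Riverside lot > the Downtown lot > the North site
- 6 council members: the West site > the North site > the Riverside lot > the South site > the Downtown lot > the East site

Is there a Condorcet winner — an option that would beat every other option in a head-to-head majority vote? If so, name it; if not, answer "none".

the East site

the East site vs the South site: 15–13 for the East site.
the East site vs the Downtown lot: 17–11 for the East site.
the East site vs the Riverside lot: 17–11 for the East site.
the East site vs the West site: 18–10 for the East site.
the East site vs the North site: 18–10 for the East site.
the East site beats every other option head-to-head.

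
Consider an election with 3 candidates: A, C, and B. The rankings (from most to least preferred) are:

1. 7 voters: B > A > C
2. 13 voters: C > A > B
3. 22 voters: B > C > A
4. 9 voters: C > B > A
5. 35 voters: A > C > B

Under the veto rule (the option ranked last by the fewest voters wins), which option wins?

C

Last-place votes: A 31, C 7, B 48.
C is ranked last by the fewest voters, so C wins.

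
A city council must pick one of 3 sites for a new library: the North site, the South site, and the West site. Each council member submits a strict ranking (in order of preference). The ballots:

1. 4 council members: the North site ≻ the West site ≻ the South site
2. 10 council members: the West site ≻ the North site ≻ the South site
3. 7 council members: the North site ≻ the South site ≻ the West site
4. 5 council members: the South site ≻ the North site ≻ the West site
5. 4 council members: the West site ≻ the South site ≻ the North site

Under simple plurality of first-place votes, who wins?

First-place votes: the North site 11, the South site 5, the West site 14.
the West site has the most first-place votes.

the West site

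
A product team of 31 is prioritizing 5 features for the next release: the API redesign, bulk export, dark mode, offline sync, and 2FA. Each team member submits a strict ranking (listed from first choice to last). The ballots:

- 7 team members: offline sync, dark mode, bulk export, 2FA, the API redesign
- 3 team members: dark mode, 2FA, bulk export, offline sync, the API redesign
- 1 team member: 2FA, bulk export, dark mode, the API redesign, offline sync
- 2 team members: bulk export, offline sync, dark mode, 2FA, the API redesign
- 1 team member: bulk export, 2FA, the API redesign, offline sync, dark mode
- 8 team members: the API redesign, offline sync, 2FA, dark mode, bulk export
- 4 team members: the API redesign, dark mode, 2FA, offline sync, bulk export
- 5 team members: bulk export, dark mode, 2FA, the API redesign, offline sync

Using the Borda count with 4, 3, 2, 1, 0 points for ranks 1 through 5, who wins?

dark mode

the API redesign: 7·0 + 3·0 + 1·1 + 2·0 + 1·2 + 8·4 + 4·4 + 5·1 = 56
bulk export: 7·2 + 3·2 + 1·3 + 2·4 + 1·4 + 8·0 + 4·0 + 5·4 = 55
dark mode: 7·3 + 3·4 + 1·2 + 2·2 + 1·0 + 8·1 + 4·3 + 5·3 = 74
offline sync: 7·4 + 3·1 + 1·0 + 2·3 + 1·1 + 8·3 + 4·1 + 5·0 = 66
2FA: 7·1 + 3·3 + 1·4 + 2·1 + 1·3 + 8·2 + 4·2 + 5·2 = 59
dark mode has the highest Borda score (74).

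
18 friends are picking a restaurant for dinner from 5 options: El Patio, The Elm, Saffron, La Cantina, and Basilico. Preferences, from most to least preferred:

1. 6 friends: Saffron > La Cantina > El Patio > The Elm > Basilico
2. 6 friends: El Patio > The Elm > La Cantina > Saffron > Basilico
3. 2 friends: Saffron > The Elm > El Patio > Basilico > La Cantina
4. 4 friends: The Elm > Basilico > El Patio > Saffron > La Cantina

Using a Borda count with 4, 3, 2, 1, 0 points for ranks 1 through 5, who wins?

El Patio

El Patio: 6·2 + 6·4 + 2·2 + 4·2 = 48
The Elm: 6·1 + 6·3 + 2·3 + 4·4 = 46
Saffron: 6·4 + 6·1 + 2·4 + 4·1 = 42
La Cantina: 6·3 + 6·2 + 2·0 + 4·0 = 30
Basilico: 6·0 + 6·0 + 2·1 + 4·3 = 14
El Patio has the highest Borda score (48).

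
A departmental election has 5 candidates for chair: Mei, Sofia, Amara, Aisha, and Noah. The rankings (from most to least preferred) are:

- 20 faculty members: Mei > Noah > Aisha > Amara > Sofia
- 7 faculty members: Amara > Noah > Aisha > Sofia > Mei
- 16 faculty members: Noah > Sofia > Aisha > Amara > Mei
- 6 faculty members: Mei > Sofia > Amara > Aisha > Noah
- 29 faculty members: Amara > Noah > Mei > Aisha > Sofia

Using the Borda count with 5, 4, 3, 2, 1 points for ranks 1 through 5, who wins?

Mei: 20·5 + 7·1 + 16·1 + 6·5 + 29·3 = 240
Sofia: 20·1 + 7·2 + 16·4 + 6·4 + 29·1 = 151
Amara: 20·2 + 7·5 + 16·2 + 6·3 + 29·5 = 270
Aisha: 20·3 + 7·3 + 16·3 + 6·2 + 29·2 = 199
Noah: 20·4 + 7·4 + 16·5 + 6·1 + 29·4 = 310
Noah has the highest Borda score (310).

Noah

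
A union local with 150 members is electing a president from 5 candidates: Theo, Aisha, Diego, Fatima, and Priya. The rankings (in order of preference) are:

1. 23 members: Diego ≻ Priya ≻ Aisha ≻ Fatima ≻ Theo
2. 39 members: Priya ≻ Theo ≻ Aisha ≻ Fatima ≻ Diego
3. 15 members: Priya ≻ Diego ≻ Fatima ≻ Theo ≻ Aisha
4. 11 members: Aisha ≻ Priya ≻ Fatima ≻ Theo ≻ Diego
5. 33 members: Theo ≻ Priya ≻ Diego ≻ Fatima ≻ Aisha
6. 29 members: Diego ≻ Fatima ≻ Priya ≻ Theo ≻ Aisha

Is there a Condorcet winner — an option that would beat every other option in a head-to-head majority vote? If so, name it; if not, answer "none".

Priya

Priya vs Theo: 117–33 for Priya.
Priya vs Aisha: 139–11 for Priya.
Priya vs Diego: 98–52 for Priya.
Priya vs Fatima: 121–29 for Priya.
Priya beats every other option head-to-head.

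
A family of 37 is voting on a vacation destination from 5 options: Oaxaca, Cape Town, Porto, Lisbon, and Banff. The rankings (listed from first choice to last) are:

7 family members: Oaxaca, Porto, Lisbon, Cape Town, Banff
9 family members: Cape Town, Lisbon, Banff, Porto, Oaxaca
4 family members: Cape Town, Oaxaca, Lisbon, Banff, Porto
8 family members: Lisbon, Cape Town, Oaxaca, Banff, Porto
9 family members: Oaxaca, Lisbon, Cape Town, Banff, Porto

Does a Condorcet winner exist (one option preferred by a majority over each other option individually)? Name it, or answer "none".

none

Checking pairwise contests:
Cape Town beats Oaxaca 21–16.
Lisbon beats Cape Town 24–13.
Oaxaca beats Porto 28–9.
Oaxaca beats Lisbon 20–17.
Oaxaca beats Banff 28–9.
Every option loses at least one head-to-head, so there is no Condorcet winner.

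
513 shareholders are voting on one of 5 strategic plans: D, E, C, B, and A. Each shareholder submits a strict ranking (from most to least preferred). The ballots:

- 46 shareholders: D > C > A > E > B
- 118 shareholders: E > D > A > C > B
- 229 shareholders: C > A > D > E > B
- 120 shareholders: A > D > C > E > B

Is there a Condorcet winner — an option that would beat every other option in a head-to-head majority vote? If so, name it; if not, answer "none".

none

Checking pairwise contests:
A beats D 349–164.
D beats E 395–118.
D beats C 284–229.
D beats B 513–0.
C beats A 275–238.
Every option loses at least one head-to-head, so there is no Condorcet winner.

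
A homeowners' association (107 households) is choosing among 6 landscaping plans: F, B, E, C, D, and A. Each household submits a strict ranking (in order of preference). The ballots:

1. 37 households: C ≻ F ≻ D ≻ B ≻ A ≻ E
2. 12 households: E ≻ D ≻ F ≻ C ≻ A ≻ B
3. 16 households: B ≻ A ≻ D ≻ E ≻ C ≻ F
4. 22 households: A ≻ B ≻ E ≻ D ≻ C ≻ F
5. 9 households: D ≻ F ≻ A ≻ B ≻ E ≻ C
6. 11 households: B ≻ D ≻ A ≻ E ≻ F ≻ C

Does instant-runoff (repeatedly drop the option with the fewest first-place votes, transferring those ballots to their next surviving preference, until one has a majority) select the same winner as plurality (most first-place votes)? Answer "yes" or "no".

no

Instant-runoff — R1 F 0, B 27, E 12, C 37, D 9, A 22 (F out); R2 B 27, E 12, C 37, D 9, A 22 (D out); R3 B 27, E 12, C 37, A 31 (E out); R4 B 27, C 49, A 31 (B out); R5 C 49, A 58 (A winner). Winner: A.
Plurality — first-place votes: F 0, B 27, E 12, C 37, D 9, A 22. Winner: C.
The two methods disagree.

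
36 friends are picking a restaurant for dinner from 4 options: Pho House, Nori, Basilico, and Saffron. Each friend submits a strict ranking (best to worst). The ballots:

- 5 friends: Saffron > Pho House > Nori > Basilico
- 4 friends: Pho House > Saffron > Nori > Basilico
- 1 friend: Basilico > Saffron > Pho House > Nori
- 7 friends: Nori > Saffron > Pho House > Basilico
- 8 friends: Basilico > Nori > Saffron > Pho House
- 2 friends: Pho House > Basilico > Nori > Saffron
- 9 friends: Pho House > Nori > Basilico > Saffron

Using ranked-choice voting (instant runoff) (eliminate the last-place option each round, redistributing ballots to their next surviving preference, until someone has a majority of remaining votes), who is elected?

Pho House

Round 1: Pho House 15, Nori 7, Basilico 9, Saffron 5. Eliminate Saffron.
Round 2: Pho House 20, Nori 7, Basilico 9. Pho House has a majority.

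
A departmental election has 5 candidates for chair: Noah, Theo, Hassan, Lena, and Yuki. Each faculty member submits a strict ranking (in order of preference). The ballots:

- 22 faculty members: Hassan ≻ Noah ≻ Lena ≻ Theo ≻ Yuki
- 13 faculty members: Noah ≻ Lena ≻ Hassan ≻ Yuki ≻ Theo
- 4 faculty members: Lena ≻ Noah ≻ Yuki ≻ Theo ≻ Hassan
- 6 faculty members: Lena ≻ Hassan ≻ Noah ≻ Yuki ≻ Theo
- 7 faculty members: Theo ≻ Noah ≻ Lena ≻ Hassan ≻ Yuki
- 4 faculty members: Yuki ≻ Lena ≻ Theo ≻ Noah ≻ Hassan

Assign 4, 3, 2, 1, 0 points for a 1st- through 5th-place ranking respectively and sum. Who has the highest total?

Noah

Noah: 22·3 + 13·4 + 4·3 + 6·2 + 7·3 + 4·1 = 167
Theo: 22·1 + 13·0 + 4·1 + 6·0 + 7·4 + 4·2 = 62
Hassan: 22·4 + 13·2 + 4·0 + 6·3 + 7·1 + 4·0 = 139
Lena: 22·2 + 13·3 + 4·4 + 6·4 + 7·2 + 4·3 = 149
Yuki: 22·0 + 13·1 + 4·2 + 6·1 + 7·0 + 4·4 = 43
Noah has the highest Borda score (167).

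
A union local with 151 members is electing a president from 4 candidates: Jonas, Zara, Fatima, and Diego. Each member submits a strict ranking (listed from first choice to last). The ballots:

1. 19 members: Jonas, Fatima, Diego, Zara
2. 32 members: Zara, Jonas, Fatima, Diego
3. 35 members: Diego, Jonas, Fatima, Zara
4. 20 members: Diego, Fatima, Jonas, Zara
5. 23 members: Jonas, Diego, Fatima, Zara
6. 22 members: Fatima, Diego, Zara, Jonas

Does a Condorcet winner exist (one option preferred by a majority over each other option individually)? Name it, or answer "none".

Diego

Diego vs Jonas: 77–74 for Diego.
Diego vs Zara: 119–32 for Diego.
Diego vs Fatima: 78–73 for Diego.
Diego beats every other option head-to-head.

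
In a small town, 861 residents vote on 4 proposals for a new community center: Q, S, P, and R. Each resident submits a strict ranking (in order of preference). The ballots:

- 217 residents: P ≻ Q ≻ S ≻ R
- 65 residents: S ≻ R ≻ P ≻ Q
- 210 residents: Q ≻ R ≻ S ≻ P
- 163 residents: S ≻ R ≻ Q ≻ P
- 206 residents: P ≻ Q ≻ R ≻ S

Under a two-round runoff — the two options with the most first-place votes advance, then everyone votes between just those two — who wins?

Round 1 first-place votes: Q 210, S 228, P 423, R 0.
P and S advance.
Runoff: P is preferred to S by 423 voters; S by 438.
S wins the runoff.

S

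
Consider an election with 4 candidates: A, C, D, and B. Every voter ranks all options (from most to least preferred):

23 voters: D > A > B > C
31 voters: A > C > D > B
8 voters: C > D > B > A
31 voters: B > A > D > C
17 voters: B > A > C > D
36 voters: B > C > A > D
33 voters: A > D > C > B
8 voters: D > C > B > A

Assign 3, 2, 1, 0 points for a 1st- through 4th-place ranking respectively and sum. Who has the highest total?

A: 23·2 + 31·3 + 8·0 + 31·2 + 17·2 + 36·1 + 33·3 + 8·0 = 370
C: 23·0 + 31·2 + 8·3 + 31·0 + 17·1 + 36·2 + 33·1 + 8·2 = 224
D: 23·3 + 31·1 + 8·2 + 31·1 + 17·0 + 36·0 + 33·2 + 8·3 = 237
B: 23·1 + 31·0 + 8·1 + 31·3 + 17·3 + 36·3 + 33·0 + 8·1 = 291
A has the highest Borda score (370).

A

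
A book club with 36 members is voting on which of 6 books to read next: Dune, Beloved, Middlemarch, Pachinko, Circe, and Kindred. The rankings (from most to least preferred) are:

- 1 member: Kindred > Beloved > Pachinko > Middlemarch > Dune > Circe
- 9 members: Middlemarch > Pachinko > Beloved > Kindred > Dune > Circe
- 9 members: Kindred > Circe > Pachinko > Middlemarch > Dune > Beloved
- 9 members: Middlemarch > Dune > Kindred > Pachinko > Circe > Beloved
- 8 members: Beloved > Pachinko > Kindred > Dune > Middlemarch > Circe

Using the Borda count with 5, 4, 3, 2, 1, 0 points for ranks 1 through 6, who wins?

Kindred

Dune: 1·1 + 9·1 + 9·1 + 9·4 + 8·2 = 71
Beloved: 1·4 + 9·3 + 9·0 + 9·0 + 8·5 = 71
Middlemarch: 1·2 + 9·5 + 9·2 + 9·5 + 8·1 = 118
Pachinko: 1·3 + 9·4 + 9·3 + 9·2 + 8·4 = 116
Circe: 1·0 + 9·0 + 9·4 + 9·1 + 8·0 = 45
Kindred: 1·5 + 9·2 + 9·5 + 9·3 + 8·3 = 119
Kindred has the highest Borda score (119).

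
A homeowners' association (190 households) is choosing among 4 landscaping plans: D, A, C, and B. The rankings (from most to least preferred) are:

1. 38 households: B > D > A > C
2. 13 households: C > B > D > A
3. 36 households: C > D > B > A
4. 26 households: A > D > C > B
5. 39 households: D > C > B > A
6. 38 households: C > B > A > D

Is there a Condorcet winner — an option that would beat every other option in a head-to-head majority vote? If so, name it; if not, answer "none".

D

D vs A: 126–64 for D.
D vs C: 103–87 for D.
D vs B: 101–89 for D.
D beats every other option head-to-head.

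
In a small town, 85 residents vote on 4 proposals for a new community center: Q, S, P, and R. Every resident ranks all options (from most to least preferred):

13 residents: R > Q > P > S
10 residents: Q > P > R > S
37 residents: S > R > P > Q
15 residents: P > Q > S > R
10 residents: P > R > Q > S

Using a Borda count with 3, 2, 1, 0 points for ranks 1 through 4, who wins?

Q: 13·2 + 10·3 + 37·0 + 15·2 + 10·1 = 96
S: 13·0 + 10·0 + 37·3 + 15·1 + 10·0 = 126
P: 13·1 + 10·2 + 37·1 + 15·3 + 10·3 = 145
R: 13·3 + 10·1 + 37·2 + 15·0 + 10·2 = 143
P has the highest Borda score (145).

P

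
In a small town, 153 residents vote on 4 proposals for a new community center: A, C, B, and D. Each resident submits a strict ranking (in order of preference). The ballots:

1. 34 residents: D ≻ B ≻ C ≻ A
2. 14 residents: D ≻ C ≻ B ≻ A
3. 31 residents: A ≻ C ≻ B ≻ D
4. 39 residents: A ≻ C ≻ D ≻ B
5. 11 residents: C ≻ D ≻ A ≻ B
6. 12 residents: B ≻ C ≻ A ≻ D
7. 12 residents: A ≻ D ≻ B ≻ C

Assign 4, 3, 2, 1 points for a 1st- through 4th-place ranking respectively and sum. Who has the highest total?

A: 34·1 + 14·1 + 31·4 + 39·4 + 11·2 + 12·2 + 12·4 = 422
C: 34·2 + 14·3 + 31·3 + 39·3 + 11·4 + 12·3 + 12·1 = 412
B: 34·3 + 14·2 + 31·2 + 39·1 + 11·1 + 12·4 + 12·2 = 314
D: 34·4 + 14·4 + 31·1 + 39·2 + 11·3 + 12·1 + 12·3 = 382
A has the highest Borda score (422).

A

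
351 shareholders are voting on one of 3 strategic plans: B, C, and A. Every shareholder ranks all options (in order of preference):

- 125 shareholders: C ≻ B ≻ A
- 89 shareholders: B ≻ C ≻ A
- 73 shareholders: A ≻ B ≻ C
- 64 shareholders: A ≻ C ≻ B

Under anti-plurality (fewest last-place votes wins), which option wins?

B

Last-place votes: B 64, C 73, A 214.
B is ranked last by the fewest voters, so B wins.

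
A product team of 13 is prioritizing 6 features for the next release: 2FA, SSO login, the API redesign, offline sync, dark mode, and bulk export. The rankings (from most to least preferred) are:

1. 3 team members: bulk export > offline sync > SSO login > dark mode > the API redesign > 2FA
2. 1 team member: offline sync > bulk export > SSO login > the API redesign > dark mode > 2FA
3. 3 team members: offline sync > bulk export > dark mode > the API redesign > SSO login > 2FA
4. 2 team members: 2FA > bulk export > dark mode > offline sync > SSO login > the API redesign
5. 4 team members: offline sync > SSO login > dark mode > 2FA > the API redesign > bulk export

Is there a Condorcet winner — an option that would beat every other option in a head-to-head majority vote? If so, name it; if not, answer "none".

offline sync vs 2FA: 11–2 for offline sync.
offline sync vs SSO login: 13–0 for offline sync.
offline sync vs the API redesign: 13–0 for offline sync.
offline sync vs dark mode: 11–2 for offline sync.
offline sync vs bulk export: 8–5 for offline sync.
offline sync beats every other option head-to-head.

offline sync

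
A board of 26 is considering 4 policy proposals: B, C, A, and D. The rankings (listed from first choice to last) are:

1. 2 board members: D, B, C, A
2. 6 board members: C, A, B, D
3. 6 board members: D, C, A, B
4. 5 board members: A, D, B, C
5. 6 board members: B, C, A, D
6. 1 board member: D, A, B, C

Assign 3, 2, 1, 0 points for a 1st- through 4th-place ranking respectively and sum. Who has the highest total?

B: 2·2 + 6·1 + 6·0 + 5·1 + 6·3 + 1·1 = 34
C: 2·1 + 6·3 + 6·2 + 5·0 + 6·2 + 1·0 = 44
A: 2·0 + 6·2 + 6·1 + 5·3 + 6·1 + 1·2 = 41
D: 2·3 + 6·0 + 6·3 + 5·2 + 6·0 + 1·3 = 37
C has the highest Borda score (44).

C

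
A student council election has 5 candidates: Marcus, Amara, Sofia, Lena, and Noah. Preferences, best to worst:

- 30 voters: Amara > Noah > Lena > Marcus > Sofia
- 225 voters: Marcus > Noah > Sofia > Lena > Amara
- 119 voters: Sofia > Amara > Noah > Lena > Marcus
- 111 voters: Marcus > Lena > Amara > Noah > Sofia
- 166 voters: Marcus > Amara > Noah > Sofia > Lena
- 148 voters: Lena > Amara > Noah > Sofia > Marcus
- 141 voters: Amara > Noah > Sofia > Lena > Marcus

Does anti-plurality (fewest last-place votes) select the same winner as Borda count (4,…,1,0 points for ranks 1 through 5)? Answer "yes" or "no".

no

Anti-plurality — last-place votes: Marcus 408, Amara 225, Sofia 141, Lena 166, Noah 0. Winner: Noah.
Borda — scores: Marcus 2038, Amara 2205, Sofia 1522, Lena 1470, Noah 2165. Winner: Amara.
The two methods disagree.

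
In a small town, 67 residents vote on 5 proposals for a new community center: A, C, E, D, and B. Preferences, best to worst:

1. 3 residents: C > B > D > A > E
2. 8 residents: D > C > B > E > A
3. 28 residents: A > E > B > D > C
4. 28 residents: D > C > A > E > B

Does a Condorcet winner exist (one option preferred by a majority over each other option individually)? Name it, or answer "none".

D

D vs A: 39–28 for D.
D vs C: 64–3 for D.
D vs E: 39–28 for D.
D vs B: 36–31 for D.
D beats every other option head-to-head.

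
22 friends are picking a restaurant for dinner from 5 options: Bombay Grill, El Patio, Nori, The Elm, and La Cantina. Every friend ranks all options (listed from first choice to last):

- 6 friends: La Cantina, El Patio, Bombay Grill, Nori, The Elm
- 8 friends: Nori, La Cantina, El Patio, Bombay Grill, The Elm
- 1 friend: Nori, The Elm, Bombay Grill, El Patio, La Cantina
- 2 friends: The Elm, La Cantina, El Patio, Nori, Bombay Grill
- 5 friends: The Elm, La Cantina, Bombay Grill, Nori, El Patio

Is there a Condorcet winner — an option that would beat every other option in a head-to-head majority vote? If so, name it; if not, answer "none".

La Cantina

La Cantina vs Bombay Grill: 21–1 for La Cantina.
La Cantina vs El Patio: 21–1 for La Cantina.
La Cantina vs Nori: 13–9 for La Cantina.
La Cantina vs The Elm: 14–8 for La Cantina.
La Cantina beats every other option head-to-head.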